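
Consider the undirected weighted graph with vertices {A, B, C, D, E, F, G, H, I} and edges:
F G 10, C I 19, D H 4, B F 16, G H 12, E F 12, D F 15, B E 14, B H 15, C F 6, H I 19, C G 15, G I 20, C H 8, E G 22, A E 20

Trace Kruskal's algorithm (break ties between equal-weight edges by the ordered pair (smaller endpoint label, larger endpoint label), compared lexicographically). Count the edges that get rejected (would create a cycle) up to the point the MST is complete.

6

Kruskal: consider edges lightest-first.
D H (4): add — endpoints in different components.
C F (6): add — endpoints in different components.
C H (8): add — endpoints in different components.
F G (10): add — endpoints in different components.
E F (12): add — endpoints in different components.
G H (12): skip — G and H already connected.
B E (14): add — endpoints in different components.
B H (15): skip — B and H already connected.
C G (15): skip — C and G already connected.
D F (15): skip — D and F already connected.
B F (16): skip — B and F already connected.
C I (19): add — endpoints in different components.
H I (19): skip — H and I already connected.
A E (20): add — endpoints in different components.
Edges rejected before the tree was complete: 6.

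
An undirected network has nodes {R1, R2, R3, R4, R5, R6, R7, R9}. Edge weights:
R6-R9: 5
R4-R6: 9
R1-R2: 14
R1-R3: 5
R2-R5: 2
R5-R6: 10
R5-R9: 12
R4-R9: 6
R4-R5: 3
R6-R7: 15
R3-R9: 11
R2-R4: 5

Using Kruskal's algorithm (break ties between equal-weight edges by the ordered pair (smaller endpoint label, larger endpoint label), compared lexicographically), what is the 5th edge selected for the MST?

Kruskal: consider edges lightest-first.
R2-R5 (2): add — endpoints in different components.
R4-R5 (3): add — endpoints in different components.
R1-R3 (5): add — endpoints in different components.
R2-R4 (5): skip — R4 and R2 already connected.
R6-R9 (5): add — endpoints in different components.
R4-R9 (6): add — endpoints in different components.
R4-R6 (9): skip — R4 and R6 already connected.
R5-R6 (10): skip — R6 and R5 already connected.
R3-R9 (11): add — endpoints in different components.
R5-R9 (12): skip — R9 and R5 already connected.
R1-R2 (14): skip — R2 and R1 already connected.
R6-R7 (15): add — endpoints in different components.
The 5th edge added is R4-R9.

R4-R9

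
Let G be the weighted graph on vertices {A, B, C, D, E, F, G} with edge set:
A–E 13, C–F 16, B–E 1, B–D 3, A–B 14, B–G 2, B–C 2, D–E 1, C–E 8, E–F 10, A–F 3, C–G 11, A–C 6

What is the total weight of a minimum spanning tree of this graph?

15

Prim, starting at D.
Step 1: frontier [D–E 1, B–D 3] → take D–E (1); add E.
Step 2: frontier [B–D 3, B–E 1, C–E 8, E–F 10, A–E 13] → take B–E (1); add B.
Step 3: frontier [B–C 2, B–G 2, A–B 14, C–E 8, E–F 10, A–E 13] → take B–C (2); add C.
Step 4: frontier [B–G 2, A–B 14, A–C 6, C–G 11, C–F 16, E–F 10, A–E 13] → take B–G (2); add G.
Step 5: frontier [A–B 14, A–C 6, C–F 16, E–F 10, A–E 13] → take A–C (6); add A.
Step 6: frontier [A–F 3, C–F 16, E–F 10] → take A–F (3); add F.
MST edges: D–E, B–E, B–C, B–G, A–C, A–F; total weight 1+1+2+2+6+3 = 15.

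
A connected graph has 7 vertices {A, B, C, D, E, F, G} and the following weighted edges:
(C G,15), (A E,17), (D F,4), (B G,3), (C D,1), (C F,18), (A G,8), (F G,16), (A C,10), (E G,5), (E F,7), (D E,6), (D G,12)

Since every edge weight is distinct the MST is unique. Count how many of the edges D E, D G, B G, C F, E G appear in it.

3

Sort edges by weight, then run Kruskal:
C D (1): add — endpoints in different components.
B G (3): add — endpoints in different components.
D F (4): add — endpoints in different components.
E G (5): add — endpoints in different components.
D E (6): add — endpoints in different components.
E F (7): skip — E and F already connected.
A G (8): add — endpoints in different components.
MST edge set: {C D, B G, D F, E G, D E, A G}.
Of the listed edges, {D E, B G, E G} are in the MST → 3.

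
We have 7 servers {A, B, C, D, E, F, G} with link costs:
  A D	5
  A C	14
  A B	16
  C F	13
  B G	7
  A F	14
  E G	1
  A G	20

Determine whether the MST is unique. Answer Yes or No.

No

Sort edges by weight, then run Kruskal:
E G (1): add — endpoints in different components.
A D (5): add — endpoints in different components.
B G (7): add — endpoints in different components.
C F (13): add — endpoints in different components.
A C (14): add — endpoints in different components.
A F (14): skip — A and F already connected.
A B (16): add — endpoints in different components.
Non-tree edge A F has weight 14, equal to the heaviest edge on its tree cycle — swapping gives another MST of the same weight. Not unique.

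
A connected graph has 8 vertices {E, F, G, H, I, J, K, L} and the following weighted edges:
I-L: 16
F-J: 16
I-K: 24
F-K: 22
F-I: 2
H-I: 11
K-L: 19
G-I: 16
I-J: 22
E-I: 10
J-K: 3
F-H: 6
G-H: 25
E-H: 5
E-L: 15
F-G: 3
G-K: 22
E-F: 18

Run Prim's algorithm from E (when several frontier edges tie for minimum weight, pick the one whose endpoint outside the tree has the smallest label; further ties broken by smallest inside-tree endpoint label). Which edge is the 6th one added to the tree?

F-J

Prim, starting at E.
Step 1: cheapest edge leaving the tree is E-H (5); add H.
Step 2: cheapest edge leaving the tree is F-H (6); add F.
Step 3: cheapest edge leaving the tree is F-I (2); add I.
Step 4: cheapest edge leaving the tree is F-G (3); add G.
Step 5: cheapest edge leaving the tree is E-L (15); add L.
Step 6: cheapest edge leaving the tree is F-J (16); add J.
Step 7: cheapest edge leaving the tree is J-K (3); add K.
The 6th edge added is F-J.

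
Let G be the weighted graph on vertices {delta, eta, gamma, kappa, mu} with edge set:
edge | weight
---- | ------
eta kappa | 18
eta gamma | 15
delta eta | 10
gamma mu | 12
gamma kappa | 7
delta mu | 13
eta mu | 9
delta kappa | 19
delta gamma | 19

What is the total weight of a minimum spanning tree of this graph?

Grow the tree from kappa using Prim:
Step 1: frontier [gamma kappa 7, eta kappa 18, delta kappa 19] → take gamma kappa (7); add gamma.
Step 2: frontier [gamma mu 12, eta gamma 15, delta gamma 19, eta kappa 18, delta kappa 19] → take gamma mu (12); add mu.
Step 3: frontier [eta gamma 15, delta gamma 19, eta kappa 18, delta kappa 19, eta mu 9, delta mu 13] → take eta mu (9); add eta.
Step 4: frontier [delta eta 10, delta gamma 19, delta kappa 19, delta mu 13] → take delta eta (10); add delta.
MST edges: gamma kappa, gamma mu, eta mu, delta eta; total weight 7+12+9+10 = 38.

38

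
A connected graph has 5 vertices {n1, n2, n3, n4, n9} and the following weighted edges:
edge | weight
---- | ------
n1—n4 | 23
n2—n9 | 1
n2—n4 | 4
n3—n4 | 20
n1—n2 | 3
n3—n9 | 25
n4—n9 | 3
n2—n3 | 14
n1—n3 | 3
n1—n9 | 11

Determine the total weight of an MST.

10

Prim's algorithm from n1:
Step 1: cheapest edge leaving the tree is n1—n2 (3); add n2.
Step 2: cheapest edge leaving the tree is n2—n9 (1); add n9.
Step 3: cheapest edge leaving the tree is n1—n3 (3); add n3.
Step 4: cheapest edge leaving the tree is n4—n9 (3); add n4.
MST edges: n1—n2, n2—n9, n1—n3, n4—n9; total weight 3+1+3+3 = 10.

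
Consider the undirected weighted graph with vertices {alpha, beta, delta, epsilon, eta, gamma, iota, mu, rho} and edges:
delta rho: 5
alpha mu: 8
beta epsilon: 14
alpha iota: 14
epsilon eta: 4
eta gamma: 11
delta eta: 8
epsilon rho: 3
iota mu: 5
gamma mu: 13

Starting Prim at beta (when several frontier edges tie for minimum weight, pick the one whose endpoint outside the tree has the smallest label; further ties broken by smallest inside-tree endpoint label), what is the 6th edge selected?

gamma-mu

Grow the tree from beta using Prim:
Step 1: cheapest edge leaving the tree is beta epsilon (14); add epsilon.
Step 2: cheapest edge leaving the tree is epsilon rho (3); add rho.
Step 3: cheapest edge leaving the tree is epsilon eta (4); add eta.
Step 4: cheapest edge leaving the tree is delta rho (5); add delta.
Step 5: cheapest edge leaving the tree is eta gamma (11); add gamma.
Step 6: cheapest edge leaving the tree is gamma mu (13); add mu.
Step 7: cheapest edge leaving the tree is iota mu (5); add iota.
Step 8: cheapest edge leaving the tree is alpha mu (8); add alpha.
The 6th edge added is gamma mu.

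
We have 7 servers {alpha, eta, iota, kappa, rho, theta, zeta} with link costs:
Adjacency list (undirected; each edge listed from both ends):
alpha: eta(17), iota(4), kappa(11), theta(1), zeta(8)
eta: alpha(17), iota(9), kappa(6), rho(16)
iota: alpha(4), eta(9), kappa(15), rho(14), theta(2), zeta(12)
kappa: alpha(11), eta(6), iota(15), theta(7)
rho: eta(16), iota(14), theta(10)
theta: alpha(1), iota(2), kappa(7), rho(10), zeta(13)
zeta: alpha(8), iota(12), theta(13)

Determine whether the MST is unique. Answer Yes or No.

Sort edges by weight, then run Kruskal:
alpha–theta (1): add. Components now {alpha,theta} {zeta} {kappa} {eta} {rho} {iota}
iota–theta (2): add. Components now {alpha,iota,theta} {zeta} {kappa} {eta} {rho}
alpha–iota (4): skip — alpha and iota already connected.
eta–kappa (6): add. Components now {alpha,iota,theta} {zeta} {eta,kappa} {rho}
kappa–theta (7): add. Components now {alpha,eta,iota,kappa,theta} {zeta} {rho}
alpha–zeta (8): add. Components now {alpha,eta,iota,kappa,theta,zeta} {rho}
eta–iota (9): skip — eta and iota already connected.
rho–theta (10): add. Components now {alpha,eta,iota,kappa,rho,theta,zeta}
Every non-tree edge has weight strictly greater than the heaviest edge on the tree path between its endpoints, so the MST is unique.

Yes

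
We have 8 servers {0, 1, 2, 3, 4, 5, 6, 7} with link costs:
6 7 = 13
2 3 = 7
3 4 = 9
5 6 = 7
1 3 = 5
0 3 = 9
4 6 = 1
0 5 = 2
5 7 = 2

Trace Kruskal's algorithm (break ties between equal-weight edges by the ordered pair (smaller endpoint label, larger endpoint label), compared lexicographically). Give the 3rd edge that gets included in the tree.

5-7

Kruskal: consider edges lightest-first.
4 6 (1): add — endpoints in different components.
0 5 (2): add — endpoints in different components.
5 7 (2): add — endpoints in different components.
1 3 (5): add — endpoints in different components.
2 3 (7): add — endpoints in different components.
5 6 (7): add — endpoints in different components.
0 3 (9): add — endpoints in different components.
The 3rd edge added is 5 7.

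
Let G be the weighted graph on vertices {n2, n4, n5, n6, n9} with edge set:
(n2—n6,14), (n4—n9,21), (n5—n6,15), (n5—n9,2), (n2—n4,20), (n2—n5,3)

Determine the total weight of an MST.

Grow the tree from n4 using Prim:
Step 1: cheapest edge leaving the tree is n2—n4 (20); add n2.
Step 2: cheapest edge leaving the tree is n2—n5 (3); add n5.
Step 3: cheapest edge leaving the tree is n5—n9 (2); add n9.
Step 4: cheapest edge leaving the tree is n2—n6 (14); add n6.
MST edges: n2—n4, n2—n5, n5—n9, n2—n6; total weight 20+3+2+14 = 39.

39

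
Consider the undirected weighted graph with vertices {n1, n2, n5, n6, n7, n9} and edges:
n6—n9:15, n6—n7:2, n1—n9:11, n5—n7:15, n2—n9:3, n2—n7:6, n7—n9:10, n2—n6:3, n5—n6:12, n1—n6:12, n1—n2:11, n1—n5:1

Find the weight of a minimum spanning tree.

Prim's algorithm from n2:
Step 1: cheapest edge leaving the tree is n2—n6 (3); add n6.
Step 2: cheapest edge leaving the tree is n6—n7 (2); add n7.
Step 3: cheapest edge leaving the tree is n2—n9 (3); add n9.
Step 4: cheapest edge leaving the tree is n1—n2 (11); add n1.
Step 5: cheapest edge leaving the tree is n1—n5 (1); add n5.
MST edges: n2—n6, n6—n7, n2—n9, n1—n2, n1—n5; total weight 3+2+3+11+1 = 20.

20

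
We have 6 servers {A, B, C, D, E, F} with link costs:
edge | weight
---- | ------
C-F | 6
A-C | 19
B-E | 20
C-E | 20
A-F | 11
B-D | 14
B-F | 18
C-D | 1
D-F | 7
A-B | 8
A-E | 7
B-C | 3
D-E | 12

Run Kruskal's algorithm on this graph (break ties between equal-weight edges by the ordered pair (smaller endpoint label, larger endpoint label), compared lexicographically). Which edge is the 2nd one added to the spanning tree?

Kruskal: consider edges lightest-first.
C-D (1): add. Components now {A} {B} {C,D} {E} {F}
B-C (3): add. Components now {A} {B,C,D} {E} {F}
C-F (6): add. Components now {A} {B,C,D,F} {E}
A-E (7): add. Components now {A,E} {B,C,D,F}
D-F (7): skip — D and F already connected.
A-B (8): add. Components now {A,B,C,D,E,F}
The 2nd edge added is B-C.

B-C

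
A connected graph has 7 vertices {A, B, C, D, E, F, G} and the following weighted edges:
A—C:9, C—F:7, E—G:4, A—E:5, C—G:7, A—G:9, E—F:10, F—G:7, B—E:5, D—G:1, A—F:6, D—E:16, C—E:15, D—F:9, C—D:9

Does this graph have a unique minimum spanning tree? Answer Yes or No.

Kruskal: consider edges lightest-first.
D—G (1): add — endpoints in different components.
E—G (4): add — endpoints in different components.
A—E (5): add — endpoints in different components.
B—E (5): add — endpoints in different components.
A—F (6): add — endpoints in different components.
C—F (7): add — endpoints in different components.
Non-tree edge C—G has weight 7, equal to the heaviest edge on its tree cycle — swapping gives another MST of the same weight. Not unique.

No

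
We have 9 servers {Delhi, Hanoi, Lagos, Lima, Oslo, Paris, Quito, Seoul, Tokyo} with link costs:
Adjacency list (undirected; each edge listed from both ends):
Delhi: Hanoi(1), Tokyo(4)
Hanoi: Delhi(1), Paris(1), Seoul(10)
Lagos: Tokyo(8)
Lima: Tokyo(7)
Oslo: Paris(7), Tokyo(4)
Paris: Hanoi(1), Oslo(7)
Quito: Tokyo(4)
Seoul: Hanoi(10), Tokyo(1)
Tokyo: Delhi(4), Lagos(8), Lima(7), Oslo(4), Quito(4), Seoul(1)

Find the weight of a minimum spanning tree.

Prim's algorithm from Tokyo:
Step 1: cheapest edge leaving the tree is Seoul—Tokyo (1); add Seoul.
Step 2: cheapest edge leaving the tree is Delhi—Tokyo (4); add Delhi.
Step 3: cheapest edge leaving the tree is Delhi—Hanoi (1); add Hanoi.
Step 4: cheapest edge leaving the tree is Hanoi—Paris (1); add Paris.
Step 5: cheapest edge leaving the tree is Oslo—Tokyo (4); add Oslo.
Step 6: cheapest edge leaving the tree is Quito—Tokyo (4); add Quito.
Step 7: cheapest edge leaving the tree is Lima—Tokyo (7); add Lima.
Step 8: cheapest edge leaving the tree is Lagos—Tokyo (8); add Lagos.
MST edges: Seoul—Tokyo, Delhi—Tokyo, Delhi—Hanoi, Hanoi—Paris, Oslo—Tokyo, Quito—Tokyo, Lima—Tokyo, Lagos—Tokyo; total weight 1+4+1+1+4+4+7+8 = 30.

30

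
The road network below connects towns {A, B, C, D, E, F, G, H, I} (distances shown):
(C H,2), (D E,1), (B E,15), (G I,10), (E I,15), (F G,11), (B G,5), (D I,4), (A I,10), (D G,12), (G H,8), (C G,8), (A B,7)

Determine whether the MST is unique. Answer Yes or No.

Kruskal's algorithm — process edges by increasing weight (ties by edge label):
D E (1): add — endpoints in different components.
C H (2): add — endpoints in different components.
D I (4): add — endpoints in different components.
B G (5): add — endpoints in different components.
A B (7): add — endpoints in different components.
C G (8): add — endpoints in different components.
G H (8): skip — G and H already connected.
A I (10): add — endpoints in different components.
G I (10): skip — G and I already connected.
F G (11): add — endpoints in different components.
Non-tree edge G I has weight 10, equal to the heaviest edge on its tree cycle — swapping gives another MST of the same weight. Not unique.

No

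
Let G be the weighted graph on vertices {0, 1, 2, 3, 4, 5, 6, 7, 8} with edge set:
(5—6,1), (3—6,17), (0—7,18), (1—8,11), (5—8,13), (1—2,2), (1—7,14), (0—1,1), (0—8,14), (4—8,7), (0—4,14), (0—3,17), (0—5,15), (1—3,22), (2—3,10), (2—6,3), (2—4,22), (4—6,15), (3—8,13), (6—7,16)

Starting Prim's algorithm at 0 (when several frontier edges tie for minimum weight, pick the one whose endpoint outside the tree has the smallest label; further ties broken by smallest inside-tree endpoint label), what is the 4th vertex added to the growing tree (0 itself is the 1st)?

Prim, starting at 0.
Step 1: cheapest edge leaving the tree is 0—1 (1); add 1.
Step 2: cheapest edge leaving the tree is 1—2 (2); add 2.
Step 3: cheapest edge leaving the tree is 2—6 (3); add 6.
Step 4: cheapest edge leaving the tree is 5—6 (1); add 5.
Step 5: cheapest edge leaving the tree is 2—3 (10); add 3.
Step 6: cheapest edge leaving the tree is 1—8 (11); add 8.
Step 7: cheapest edge leaving the tree is 4—8 (7); add 4.
Step 8: cheapest edge leaving the tree is 1—7 (14); add 7.
Vertex order: 0, 1, 2, 6, 5, 3, 8, 4, 7. The 4th vertex is 6.

6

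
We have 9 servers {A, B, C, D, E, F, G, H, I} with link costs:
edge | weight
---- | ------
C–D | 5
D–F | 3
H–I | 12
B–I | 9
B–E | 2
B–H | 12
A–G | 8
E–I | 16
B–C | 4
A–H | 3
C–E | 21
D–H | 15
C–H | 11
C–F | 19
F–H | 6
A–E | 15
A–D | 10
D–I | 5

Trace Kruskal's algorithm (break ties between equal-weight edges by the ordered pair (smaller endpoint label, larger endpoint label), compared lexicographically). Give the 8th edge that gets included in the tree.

A-G

Kruskal: consider edges lightest-first.
B–E (2): add — endpoints in different components.
A–H (3): add — endpoints in different components.
D–F (3): add — endpoints in different components.
B–C (4): add — endpoints in different components.
C–D (5): add — endpoints in different components.
D–I (5): add — endpoints in different components.
F–H (6): add — endpoints in different components.
A–G (8): add — endpoints in different components.
The 8th edge added is A–G.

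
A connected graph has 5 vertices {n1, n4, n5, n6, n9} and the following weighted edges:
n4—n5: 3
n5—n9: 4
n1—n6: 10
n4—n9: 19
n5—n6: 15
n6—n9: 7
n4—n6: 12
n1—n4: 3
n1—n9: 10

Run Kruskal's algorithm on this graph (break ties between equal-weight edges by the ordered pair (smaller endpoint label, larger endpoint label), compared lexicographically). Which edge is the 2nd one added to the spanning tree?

Sort edges by weight, then run Kruskal:
n1—n4 (3): add. Components now {n9} {n1,n4} {n6} {n5}
n4—n5 (3): add. Components now {n9} {n1,n4,n5} {n6}
n5—n9 (4): add. Components now {n1,n4,n5,n9} {n6}
n6—n9 (7): add. Components now {n1,n4,n5,n6,n9}
The 2nd edge added is n4—n5.

n4-n5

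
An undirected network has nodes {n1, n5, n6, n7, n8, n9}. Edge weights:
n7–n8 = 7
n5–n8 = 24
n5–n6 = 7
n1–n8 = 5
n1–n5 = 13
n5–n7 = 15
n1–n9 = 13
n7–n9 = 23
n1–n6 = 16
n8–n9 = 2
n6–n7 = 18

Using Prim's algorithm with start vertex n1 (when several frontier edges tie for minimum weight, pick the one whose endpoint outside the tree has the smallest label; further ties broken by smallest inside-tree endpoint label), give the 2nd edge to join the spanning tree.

n8-n9

Prim, starting at n1.
Step 1: cheapest edge leaving the tree is n1–n8 (5); add n8.
Step 2: cheapest edge leaving the tree is n8–n9 (2); add n9.
Step 3: cheapest edge leaving the tree is n7–n8 (7); add n7.
Step 4: cheapest edge leaving the tree is n1–n5 (13); add n5.
Step 5: cheapest edge leaving the tree is n5–n6 (7); add n6.
The 2nd edge added is n8–n9.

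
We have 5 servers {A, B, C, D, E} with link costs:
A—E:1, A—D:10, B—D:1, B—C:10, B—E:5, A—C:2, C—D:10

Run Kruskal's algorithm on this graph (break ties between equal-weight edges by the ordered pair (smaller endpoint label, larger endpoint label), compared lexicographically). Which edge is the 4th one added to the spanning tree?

B-E

Kruskal: consider edges lightest-first.
A—E (1): add. Components now {A,E} {B} {C} {D}
B—D (1): add. Components now {A,E} {B,D} {C}
A—C (2): add. Components now {A,C,E} {B,D}
B—E (5): add. Components now {A,B,C,D,E}
The 4th edge added is B—E.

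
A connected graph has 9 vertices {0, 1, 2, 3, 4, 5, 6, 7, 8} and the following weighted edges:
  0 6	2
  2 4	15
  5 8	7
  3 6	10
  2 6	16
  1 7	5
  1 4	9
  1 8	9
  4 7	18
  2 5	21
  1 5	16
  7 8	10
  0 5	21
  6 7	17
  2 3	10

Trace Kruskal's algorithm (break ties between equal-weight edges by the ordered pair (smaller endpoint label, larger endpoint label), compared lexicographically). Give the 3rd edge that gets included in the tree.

Sort edges by weight, then run Kruskal:
0 6 (2): add — endpoints in different components.
1 7 (5): add — endpoints in different components.
5 8 (7): add — endpoints in different components.
1 4 (9): add — endpoints in different components.
1 8 (9): add — endpoints in different components.
2 3 (10): add — endpoints in different components.
3 6 (10): add — endpoints in different components.
7 8 (10): skip — 7 and 8 already connected.
2 4 (15): add — endpoints in different components.
The 3rd edge added is 5 8.

5-8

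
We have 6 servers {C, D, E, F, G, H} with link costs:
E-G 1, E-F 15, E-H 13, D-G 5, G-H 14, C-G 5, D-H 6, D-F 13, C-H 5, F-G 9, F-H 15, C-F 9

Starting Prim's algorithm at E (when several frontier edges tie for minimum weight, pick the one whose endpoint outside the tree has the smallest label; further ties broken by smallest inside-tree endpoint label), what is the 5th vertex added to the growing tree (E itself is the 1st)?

H

Grow the tree from E using Prim:
Step 1: frontier [E-G 1, E-H 13, E-F 15] → take E-G (1); add G.
Step 2: frontier [E-H 13, E-F 15, C-G 5, D-G 5, F-G 9, G-H 14] → take C-G (5); add C.
Step 3: frontier [C-H 5, C-F 9, E-H 13, E-F 15, D-G 5, F-G 9, G-H 14] → take D-G (5); add D.
Step 4: frontier [C-H 5, C-F 9, D-H 6, D-F 13, E-H 13, E-F 15, F-G 9, G-H 14] → take C-H (5); add H.
Step 5: frontier [C-F 9, D-F 13, E-F 15, F-G 9, F-H 15] → take C-F (9); add F.
Vertex order: E, G, C, D, H, F. The 5th vertex is H.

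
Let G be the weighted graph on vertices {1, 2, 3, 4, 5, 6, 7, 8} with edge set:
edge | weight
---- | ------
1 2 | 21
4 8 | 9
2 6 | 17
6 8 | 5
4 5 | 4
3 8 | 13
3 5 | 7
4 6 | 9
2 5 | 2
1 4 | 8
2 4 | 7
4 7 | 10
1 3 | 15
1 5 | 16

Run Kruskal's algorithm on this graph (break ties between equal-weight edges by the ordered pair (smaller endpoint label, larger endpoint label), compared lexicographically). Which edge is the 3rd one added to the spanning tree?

Kruskal: consider edges lightest-first.
2 5 (2): add — endpoints in different components.
4 5 (4): add — endpoints in different components.
6 8 (5): add — endpoints in different components.
2 4 (7): skip — 2 and 4 already connected.
3 5 (7): add — endpoints in different components.
1 4 (8): add — endpoints in different components.
4 6 (9): add — endpoints in different components.
4 8 (9): skip — 4 and 8 already connected.
4 7 (10): add — endpoints in different components.
The 3rd edge added is 6 8.

6-8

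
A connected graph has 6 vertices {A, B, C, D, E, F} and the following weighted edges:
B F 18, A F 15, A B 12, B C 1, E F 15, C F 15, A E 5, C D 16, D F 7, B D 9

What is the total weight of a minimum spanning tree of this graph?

34

Grow the tree from A using Prim:
Step 1: cheapest edge leaving the tree is A E (5); add E.
Step 2: cheapest edge leaving the tree is A B (12); add B.
Step 3: cheapest edge leaving the tree is B C (1); add C.
Step 4: cheapest edge leaving the tree is B D (9); add D.
Step 5: cheapest edge leaving the tree is D F (7); add F.
MST edges: A E, A B, B C, B D, D F; total weight 5+12+1+9+7 = 34.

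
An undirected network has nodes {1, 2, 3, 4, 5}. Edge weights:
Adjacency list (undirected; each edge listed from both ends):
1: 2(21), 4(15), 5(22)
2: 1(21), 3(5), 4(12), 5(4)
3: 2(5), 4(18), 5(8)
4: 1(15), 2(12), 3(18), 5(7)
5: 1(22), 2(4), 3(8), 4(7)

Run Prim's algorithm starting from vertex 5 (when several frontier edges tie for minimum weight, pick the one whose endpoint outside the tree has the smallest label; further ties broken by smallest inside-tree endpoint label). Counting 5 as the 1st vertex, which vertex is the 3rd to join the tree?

3

Prim's algorithm from 5:
Step 1: cheapest edge leaving the tree is 2 5 (4); add 2.
Step 2: cheapest edge leaving the tree is 2 3 (5); add 3.
Step 3: cheapest edge leaving the tree is 4 5 (7); add 4.
Step 4: cheapest edge leaving the tree is 1 4 (15); add 1.
Vertex order: 5, 2, 3, 4, 1. The 3rd vertex is 3.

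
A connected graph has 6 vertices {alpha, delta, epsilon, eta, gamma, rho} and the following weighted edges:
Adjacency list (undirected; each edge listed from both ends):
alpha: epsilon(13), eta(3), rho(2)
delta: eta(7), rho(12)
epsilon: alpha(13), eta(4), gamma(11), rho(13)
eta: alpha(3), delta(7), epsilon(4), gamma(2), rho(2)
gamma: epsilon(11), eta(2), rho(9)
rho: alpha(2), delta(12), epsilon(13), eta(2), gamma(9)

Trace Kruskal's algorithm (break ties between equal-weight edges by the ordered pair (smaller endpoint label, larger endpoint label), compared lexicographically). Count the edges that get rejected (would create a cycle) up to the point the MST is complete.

Sort edges by weight, then run Kruskal:
alpha-rho (2): add. Components now {eta} {gamma} {alpha,rho} {epsilon} {delta}
eta-gamma (2): add. Components now {eta,gamma} {alpha,rho} {epsilon} {delta}
eta-rho (2): add. Components now {alpha,eta,gamma,rho} {epsilon} {delta}
alpha-eta (3): skip — eta and alpha already connected.
epsilon-eta (4): add. Components now {alpha,epsilon,eta,gamma,rho} {delta}
delta-eta (7): add. Components now {alpha,delta,epsilon,eta,gamma,rho}
Edges rejected before the tree was complete: 1.

1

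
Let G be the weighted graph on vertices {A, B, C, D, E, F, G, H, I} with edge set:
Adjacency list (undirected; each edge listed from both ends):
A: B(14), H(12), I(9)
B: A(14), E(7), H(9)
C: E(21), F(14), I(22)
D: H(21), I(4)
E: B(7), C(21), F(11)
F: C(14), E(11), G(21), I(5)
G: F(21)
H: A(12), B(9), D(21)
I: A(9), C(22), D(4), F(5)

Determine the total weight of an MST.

80

Grow the tree from B using Prim:
Step 1: frontier [B E 7, B H 9, A B 14] → take B E (7); add E.
Step 2: frontier [B H 9, A B 14, E F 11, C E 21] → take B H (9); add H.
Step 3: frontier [A B 14, E F 11, C E 21, A H 12, D H 21] → take E F (11); add F.
Step 4: frontier [A B 14, C E 21, F I 5, C F 14, F G 21, A H 12, D H 21] → take F I (5); add I.
Step 5: frontier [A B 14, C E 21, C F 14, F G 21, A H 12, D H 21, D I 4, A I 9, C I 22] → take D I (4); add D.
Step 6: frontier [A B 14, C E 21, C F 14, F G 21, A H 12, A I 9, C I 22] → take A I (9); add A.
Step 7: frontier [C E 21, C F 14, F G 21, C I 22] → take C F (14); add C.
Step 8: frontier [F G 21] → take F G (21); add G.
MST edges: B E, B H, E F, F I, D I, A I, C F, F G; total weight 7+9+11+5+4+9+14+21 = 80.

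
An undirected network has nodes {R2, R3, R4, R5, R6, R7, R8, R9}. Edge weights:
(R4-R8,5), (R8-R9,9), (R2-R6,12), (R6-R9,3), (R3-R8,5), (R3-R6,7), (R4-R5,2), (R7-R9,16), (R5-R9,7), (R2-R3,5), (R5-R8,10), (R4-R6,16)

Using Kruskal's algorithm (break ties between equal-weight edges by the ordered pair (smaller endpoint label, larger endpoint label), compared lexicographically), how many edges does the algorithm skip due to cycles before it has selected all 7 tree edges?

Kruskal's algorithm — process edges by increasing weight (ties by edge label):
R4-R5 (2): add — endpoints in different components.
R6-R9 (3): add — endpoints in different components.
R2-R3 (5): add — endpoints in different components.
R3-R8 (5): add — endpoints in different components.
R4-R8 (5): add — endpoints in different components.
R3-R6 (7): add — endpoints in different components.
R5-R9 (7): skip — R9 and R5 already connected.
R8-R9 (9): skip — R9 and R8 already connected.
R5-R8 (10): skip — R8 and R5 already connected.
R2-R6 (12): skip — R6 and R2 already connected.
R4-R6 (16): skip — R6 and R4 already connected.
R7-R9 (16): add — endpoints in different components.
Edges rejected before the tree was complete: 5.

5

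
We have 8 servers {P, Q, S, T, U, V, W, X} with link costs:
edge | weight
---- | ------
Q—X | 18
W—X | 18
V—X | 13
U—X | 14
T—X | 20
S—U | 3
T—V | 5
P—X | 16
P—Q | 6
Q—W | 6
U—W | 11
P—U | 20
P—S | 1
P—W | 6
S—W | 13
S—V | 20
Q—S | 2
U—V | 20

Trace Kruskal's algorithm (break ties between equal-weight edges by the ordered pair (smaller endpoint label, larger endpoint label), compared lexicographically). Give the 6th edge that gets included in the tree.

V-X

Sort edges by weight, then run Kruskal:
P—S (1): add — endpoints in different components.
Q—S (2): add — endpoints in different components.
S—U (3): add — endpoints in different components.
T—V (5): add — endpoints in different components.
P—Q (6): skip — P and Q already connected.
P—W (6): add — endpoints in different components.
Q—W (6): skip — W and Q already connected.
U—W (11): skip — U and W already connected.
S—W (13): skip — W and S already connected.
V—X (13): add — endpoints in different components.
U—X (14): add — endpoints in different components.
The 6th edge added is V—X.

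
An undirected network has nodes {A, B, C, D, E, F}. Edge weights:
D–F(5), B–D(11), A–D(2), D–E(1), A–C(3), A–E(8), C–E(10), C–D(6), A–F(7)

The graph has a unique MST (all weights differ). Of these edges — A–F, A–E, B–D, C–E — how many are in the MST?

1

Kruskal: consider edges lightest-first.
D–E (1): add. Components now {A} {B} {C} {D,E} {F}
A–D (2): add. Components now {A,D,E} {B} {C} {F}
A–C (3): add. Components now {A,C,D,E} {B} {F}
D–F (5): add. Components now {A,C,D,E,F} {B}
C–D (6): skip — C and D already connected.
A–F (7): skip — A and F already connected.
A–E (8): skip — A and E already connected.
C–E (10): skip — C and E already connected.
B–D (11): add. Components now {A,B,C,D,E,F}
MST edge set: {D–E, A–D, A–C, D–F, B–D}.
Of the listed edges, {B–D} are in the MST → 1.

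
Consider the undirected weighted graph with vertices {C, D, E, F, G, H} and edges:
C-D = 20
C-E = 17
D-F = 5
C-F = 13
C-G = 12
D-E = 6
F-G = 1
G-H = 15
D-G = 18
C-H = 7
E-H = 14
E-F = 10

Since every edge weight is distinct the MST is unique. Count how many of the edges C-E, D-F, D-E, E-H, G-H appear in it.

Kruskal's algorithm — process edges by increasing weight (ties by edge label):
F-G (1): add. Components now {C} {D} {E} {F,G} {H}
D-F (5): add. Components now {C} {D,F,G} {E} {H}
D-E (6): add. Components now {C} {D,E,F,G} {H}
C-H (7): add. Components now {C,H} {D,E,F,G}
E-F (10): skip — E and F already connected.
C-G (12): add. Components now {C,D,E,F,G,H}
MST edge set: {F-G, D-F, D-E, C-H, C-G}.
Of the listed edges, {D-F, D-E} are in the MST → 2.

2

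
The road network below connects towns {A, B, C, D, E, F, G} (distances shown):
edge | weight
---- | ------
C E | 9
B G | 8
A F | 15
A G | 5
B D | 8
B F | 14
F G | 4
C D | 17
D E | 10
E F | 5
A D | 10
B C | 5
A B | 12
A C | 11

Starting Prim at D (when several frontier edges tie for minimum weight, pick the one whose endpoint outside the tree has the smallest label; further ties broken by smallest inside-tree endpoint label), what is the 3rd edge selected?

Grow the tree from D using Prim:
Step 1: frontier [B D 8, A D 10, D E 10, C D 17] → take B D (8); add B.
Step 2: frontier [B C 5, B G 8, A B 12, B F 14, A D 10, D E 10, C D 17] → take B C (5); add C.
Step 3: frontier [B G 8, A B 12, B F 14, C E 9, A C 11, A D 10, D E 10] → take B G (8); add G.
Step 4: frontier [A B 12, B F 14, C E 9, A C 11, A D 10, D E 10, F G 4, A G 5] → take F G (4); add F.
Step 5: frontier [A B 12, C E 9, A C 11, A D 10, D E 10, E F 5, A F 15, A G 5] → take A G (5); add A.
Step 6: frontier [C E 9, D E 10, E F 5] → take E F (5); add E.
The 3rd edge added is B G.

B-G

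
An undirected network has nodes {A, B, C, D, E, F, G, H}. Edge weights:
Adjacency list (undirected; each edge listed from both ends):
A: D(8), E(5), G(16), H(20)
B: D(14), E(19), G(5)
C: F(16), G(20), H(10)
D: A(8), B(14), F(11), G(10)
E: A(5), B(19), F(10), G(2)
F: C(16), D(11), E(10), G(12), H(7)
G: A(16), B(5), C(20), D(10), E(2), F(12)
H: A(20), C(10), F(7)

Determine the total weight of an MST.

47

Kruskal: consider edges lightest-first.
E-G (2): add — endpoints in different components.
A-E (5): add — endpoints in different components.
B-G (5): add — endpoints in different components.
F-H (7): add — endpoints in different components.
A-D (8): add — endpoints in different components.
C-H (10): add — endpoints in different components.
D-G (10): skip — D and G already connected.
E-F (10): add — endpoints in different components.
MST edges: E-G, A-E, B-G, F-H, A-D, C-H, E-F; total weight 2+5+5+7+8+10+10 = 47.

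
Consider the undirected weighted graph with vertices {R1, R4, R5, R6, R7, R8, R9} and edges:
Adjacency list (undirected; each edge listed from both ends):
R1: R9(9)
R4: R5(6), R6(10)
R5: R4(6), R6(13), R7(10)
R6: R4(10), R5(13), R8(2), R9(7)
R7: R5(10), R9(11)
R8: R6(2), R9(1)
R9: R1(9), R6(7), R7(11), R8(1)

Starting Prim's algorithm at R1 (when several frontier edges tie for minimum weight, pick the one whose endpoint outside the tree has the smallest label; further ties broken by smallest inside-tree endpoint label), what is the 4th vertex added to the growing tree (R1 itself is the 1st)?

R6

Prim's algorithm from R1:
Step 1: frontier [R1 R9 9] → take R1 R9 (9); add R9.
Step 2: frontier [R8 R9 1, R6 R9 7, R7 R9 11] → take R8 R9 (1); add R8.
Step 3: frontier [R6 R8 2, R6 R9 7, R7 R9 11] → take R6 R8 (2); add R6.
Step 4: frontier [R4 R6 10, R5 R6 13, R7 R9 11] → take R4 R6 (10); add R4.
Step 5: frontier [R4 R5 6, R5 R6 13, R7 R9 11] → take R4 R5 (6); add R5.
Step 6: frontier [R5 R7 10, R7 R9 11] → take R5 R7 (10); add R7.
Vertex order: R1, R9, R8, R6, R4, R5, R7. The 4th vertex is R6.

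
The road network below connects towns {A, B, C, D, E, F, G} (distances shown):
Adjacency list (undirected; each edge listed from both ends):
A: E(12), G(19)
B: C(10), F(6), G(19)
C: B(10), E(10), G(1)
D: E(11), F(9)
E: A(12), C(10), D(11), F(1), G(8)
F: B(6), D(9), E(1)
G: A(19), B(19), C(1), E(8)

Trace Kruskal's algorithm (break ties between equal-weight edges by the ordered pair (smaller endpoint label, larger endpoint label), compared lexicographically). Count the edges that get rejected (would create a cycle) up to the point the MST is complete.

3

Kruskal: consider edges lightest-first.
C–G (1): add. Components now {A} {B} {C,G} {D} {E} {F}
E–F (1): add. Components now {A} {B} {C,G} {D} {E,F}
B–F (6): add. Components now {A} {B,E,F} {C,G} {D}
E–G (8): add. Components now {A} {B,C,E,F,G} {D}
D–F (9): add. Components now {A} {B,C,D,E,F,G}
B–C (10): skip — B and C already connected.
C–E (10): skip — C and E already connected.
D–E (11): skip — D and E already connected.
A–E (12): add. Components now {A,B,C,D,E,F,G}
Edges rejected before the tree was complete: 3.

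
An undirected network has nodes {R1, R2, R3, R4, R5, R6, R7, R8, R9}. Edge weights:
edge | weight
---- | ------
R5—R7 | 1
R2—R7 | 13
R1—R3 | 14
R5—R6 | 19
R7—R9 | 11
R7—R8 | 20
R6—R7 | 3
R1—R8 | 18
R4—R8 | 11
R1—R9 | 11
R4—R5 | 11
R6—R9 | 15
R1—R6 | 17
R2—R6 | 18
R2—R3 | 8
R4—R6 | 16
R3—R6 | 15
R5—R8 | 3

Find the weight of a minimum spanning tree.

Sort edges by weight, then run Kruskal:
R5—R7 (1): add — endpoints in different components.
R5—R8 (3): add — endpoints in different components.
R6—R7 (3): add — endpoints in different components.
R2—R3 (8): add — endpoints in different components.
R1—R9 (11): add — endpoints in different components.
R4—R5 (11): add — endpoints in different components.
R4—R8 (11): skip — R4 and R8 already connected.
R7—R9 (11): add — endpoints in different components.
R2—R7 (13): add — endpoints in different components.
MST edges: R5—R7, R5—R8, R6—R7, R2—R3, R1—R9, R4—R5, R7—R9, R2—R7; total weight 1+3+3+8+11+11+11+13 = 61.

61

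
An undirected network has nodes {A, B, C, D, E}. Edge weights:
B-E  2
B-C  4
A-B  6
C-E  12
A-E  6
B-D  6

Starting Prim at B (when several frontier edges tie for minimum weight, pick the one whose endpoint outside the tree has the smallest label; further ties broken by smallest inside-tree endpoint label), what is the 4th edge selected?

B-D

Prim's algorithm from B:
Step 1: frontier [B-E 2, B-C 4, A-B 6, B-D 6] → take B-E (2); add E.
Step 2: frontier [B-C 4, A-B 6, B-D 6, A-E 6, C-E 12] → take B-C (4); add C.
Step 3: frontier [A-B 6, B-D 6, A-E 6] → take A-B (6); add A.
Step 4: frontier [B-D 6] → take B-D (6); add D.
The 4th edge added is B-D.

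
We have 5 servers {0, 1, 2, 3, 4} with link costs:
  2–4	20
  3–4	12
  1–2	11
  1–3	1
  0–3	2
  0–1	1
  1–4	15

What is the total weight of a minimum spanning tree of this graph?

25

Kruskal: consider edges lightest-first.
0–1 (1): add — endpoints in different components.
1–3 (1): add — endpoints in different components.
0–3 (2): skip — 0 and 3 already connected.
1–2 (11): add — endpoints in different components.
3–4 (12): add — endpoints in different components.
MST edges: 0–1, 1–3, 1–2, 3–4; total weight 1+1+11+12 = 25.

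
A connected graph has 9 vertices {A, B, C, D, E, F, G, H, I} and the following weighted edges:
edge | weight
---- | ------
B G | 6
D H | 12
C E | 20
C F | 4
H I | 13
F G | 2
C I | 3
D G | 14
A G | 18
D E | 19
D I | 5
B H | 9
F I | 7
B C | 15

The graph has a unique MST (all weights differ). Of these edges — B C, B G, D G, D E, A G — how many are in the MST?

3

Sort edges by weight, then run Kruskal:
F G (2): add — endpoints in different components.
C I (3): add — endpoints in different components.
C F (4): add — endpoints in different components.
D I (5): add — endpoints in different components.
B G (6): add — endpoints in different components.
F I (7): skip — F and I already connected.
B H (9): add — endpoints in different components.
D H (12): skip — D and H already connected.
H I (13): skip — H and I already connected.
D G (14): skip — D and G already connected.
B C (15): skip — B and C already connected.
A G (18): add — endpoints in different components.
D E (19): add — endpoints in different components.
MST edge set: {F G, C I, C F, D I, B G, B H, A G, D E}.
Of the listed edges, {B G, D E, A G} are in the MST → 3.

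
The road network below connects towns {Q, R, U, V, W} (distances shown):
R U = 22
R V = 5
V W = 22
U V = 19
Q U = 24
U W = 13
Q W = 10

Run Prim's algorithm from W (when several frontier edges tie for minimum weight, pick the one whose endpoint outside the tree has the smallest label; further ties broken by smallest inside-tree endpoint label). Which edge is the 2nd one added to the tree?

Prim's algorithm from W:
Step 1: frontier [Q W 10, U W 13, V W 22] → take Q W (10); add Q.
Step 2: frontier [Q U 24, U W 13, V W 22] → take U W (13); add U.
Step 3: frontier [U V 19, R U 22, V W 22] → take U V (19); add V.
Step 4: frontier [R U 22, R V 5] → take R V (5); add R.
The 2nd edge added is U W.

U-W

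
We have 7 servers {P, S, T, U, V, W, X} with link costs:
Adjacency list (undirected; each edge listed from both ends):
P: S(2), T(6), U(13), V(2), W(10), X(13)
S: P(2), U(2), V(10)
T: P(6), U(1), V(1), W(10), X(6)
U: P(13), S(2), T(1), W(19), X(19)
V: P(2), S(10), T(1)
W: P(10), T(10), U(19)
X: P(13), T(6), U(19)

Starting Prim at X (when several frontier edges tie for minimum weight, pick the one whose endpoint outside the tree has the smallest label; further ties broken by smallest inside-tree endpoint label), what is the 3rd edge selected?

Prim, starting at X.
Step 1: cheapest edge leaving the tree is T—X (6); add T.
Step 2: cheapest edge leaving the tree is T—U (1); add U.
Step 3: cheapest edge leaving the tree is T—V (1); add V.
Step 4: cheapest edge leaving the tree is P—V (2); add P.
Step 5: cheapest edge leaving the tree is P—S (2); add S.
Step 6: cheapest edge leaving the tree is P—W (10); add W.
The 3rd edge added is T—V.

T-V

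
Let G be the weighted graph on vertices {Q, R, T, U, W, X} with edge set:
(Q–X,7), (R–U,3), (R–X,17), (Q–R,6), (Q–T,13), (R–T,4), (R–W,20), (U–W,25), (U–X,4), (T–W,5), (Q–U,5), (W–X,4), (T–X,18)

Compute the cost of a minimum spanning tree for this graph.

20

Sort edges by weight, then run Kruskal:
R–U (3): add. Components now {Q} {R,U} {X} {T} {W}
R–T (4): add. Components now {Q} {R,T,U} {X} {W}
U–X (4): add. Components now {Q} {R,T,U,X} {W}
W–X (4): add. Components now {Q} {R,T,U,W,X}
Q–U (5): add. Components now {Q,R,T,U,W,X}
MST edges: R–U, R–T, U–X, W–X, Q–U; total weight 3+4+4+4+5 = 20.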